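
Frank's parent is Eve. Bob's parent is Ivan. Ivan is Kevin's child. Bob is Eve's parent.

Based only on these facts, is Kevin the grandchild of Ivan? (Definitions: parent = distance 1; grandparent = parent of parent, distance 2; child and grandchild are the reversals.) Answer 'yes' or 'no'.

Answer: no

Derivation:
Reconstructing the parent chain from the given facts:
  Kevin -> Ivan -> Bob -> Eve -> Frank
(each arrow means 'parent of the next')
Positions in the chain (0 = top):
  position of Kevin: 0
  position of Ivan: 1
  position of Bob: 2
  position of Eve: 3
  position of Frank: 4

Kevin is at position 0, Ivan is at position 1; signed distance (j - i) = 1.
'grandchild' requires j - i = -2. Actual distance is 1, so the relation does NOT hold.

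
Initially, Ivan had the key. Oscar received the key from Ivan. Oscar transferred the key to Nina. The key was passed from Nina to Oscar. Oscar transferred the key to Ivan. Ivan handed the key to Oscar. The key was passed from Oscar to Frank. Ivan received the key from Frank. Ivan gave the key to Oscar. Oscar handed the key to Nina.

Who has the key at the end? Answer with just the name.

Tracking the key through each event:
Start: Ivan has the key.
After event 1: Oscar has the key.
After event 2: Nina has the key.
After event 3: Oscar has the key.
After event 4: Ivan has the key.
After event 5: Oscar has the key.
After event 6: Frank has the key.
After event 7: Ivan has the key.
After event 8: Oscar has the key.
After event 9: Nina has the key.

Answer: Nina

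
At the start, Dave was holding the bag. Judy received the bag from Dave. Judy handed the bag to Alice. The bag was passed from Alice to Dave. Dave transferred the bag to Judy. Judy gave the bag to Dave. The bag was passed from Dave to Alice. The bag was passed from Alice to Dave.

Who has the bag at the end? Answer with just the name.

Answer: Dave

Derivation:
Tracking the bag through each event:
Start: Dave has the bag.
After event 1: Judy has the bag.
After event 2: Alice has the bag.
After event 3: Dave has the bag.
After event 4: Judy has the bag.
After event 5: Dave has the bag.
After event 6: Alice has the bag.
After event 7: Dave has the bag.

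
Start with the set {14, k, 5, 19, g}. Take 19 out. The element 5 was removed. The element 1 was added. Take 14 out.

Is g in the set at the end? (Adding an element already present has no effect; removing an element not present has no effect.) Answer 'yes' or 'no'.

Tracking the set through each operation:
Start: {14, 19, 5, g, k}
Event 1 (remove 19): removed. Set: {14, 5, g, k}
Event 2 (remove 5): removed. Set: {14, g, k}
Event 3 (add 1): added. Set: {1, 14, g, k}
Event 4 (remove 14): removed. Set: {1, g, k}

Final set: {1, g, k} (size 3)
g is in the final set.

Answer: yes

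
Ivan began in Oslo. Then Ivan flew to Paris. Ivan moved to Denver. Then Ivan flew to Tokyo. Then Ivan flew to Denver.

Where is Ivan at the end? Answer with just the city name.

Answer: Denver

Derivation:
Tracking Ivan's location:
Start: Ivan is in Oslo.
After move 1: Oslo -> Paris. Ivan is in Paris.
After move 2: Paris -> Denver. Ivan is in Denver.
After move 3: Denver -> Tokyo. Ivan is in Tokyo.
After move 4: Tokyo -> Denver. Ivan is in Denver.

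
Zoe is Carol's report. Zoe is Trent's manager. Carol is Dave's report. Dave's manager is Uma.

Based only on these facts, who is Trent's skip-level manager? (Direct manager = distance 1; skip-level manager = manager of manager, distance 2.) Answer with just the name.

Answer: Carol

Derivation:
Reconstructing the manager chain from the given facts:
  Uma -> Dave -> Carol -> Zoe -> Trent
(each arrow means 'manager of the next')
Positions in the chain (0 = top):
  position of Uma: 0
  position of Dave: 1
  position of Carol: 2
  position of Zoe: 3
  position of Trent: 4

Trent is at position 4; the skip-level manager is 2 steps up the chain, i.e. position 2: Carol.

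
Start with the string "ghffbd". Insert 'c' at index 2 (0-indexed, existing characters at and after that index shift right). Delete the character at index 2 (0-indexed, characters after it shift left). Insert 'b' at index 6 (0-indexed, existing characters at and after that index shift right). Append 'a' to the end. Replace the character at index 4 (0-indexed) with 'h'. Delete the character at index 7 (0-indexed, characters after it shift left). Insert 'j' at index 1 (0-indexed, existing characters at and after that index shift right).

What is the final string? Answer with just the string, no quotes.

Applying each edit step by step:
Start: "ghffbd"
Op 1 (insert 'c' at idx 2): "ghffbd" -> "ghcffbd"
Op 2 (delete idx 2 = 'c'): "ghcffbd" -> "ghffbd"
Op 3 (insert 'b' at idx 6): "ghffbd" -> "ghffbdb"
Op 4 (append 'a'): "ghffbdb" -> "ghffbdba"
Op 5 (replace idx 4: 'b' -> 'h'): "ghffbdba" -> "ghffhdba"
Op 6 (delete idx 7 = 'a'): "ghffhdba" -> "ghffhdb"
Op 7 (insert 'j' at idx 1): "ghffhdb" -> "gjhffhdb"

Answer: gjhffhdb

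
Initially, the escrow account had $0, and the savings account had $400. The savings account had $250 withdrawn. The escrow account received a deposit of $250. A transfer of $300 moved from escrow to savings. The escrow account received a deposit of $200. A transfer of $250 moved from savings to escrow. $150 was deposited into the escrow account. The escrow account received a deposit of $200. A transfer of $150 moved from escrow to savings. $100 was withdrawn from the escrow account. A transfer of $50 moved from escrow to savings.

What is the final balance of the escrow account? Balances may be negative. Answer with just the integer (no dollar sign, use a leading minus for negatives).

Tracking account balances step by step:
Start: escrow=0, savings=400
Event 1 (withdraw 250 from savings): savings: 400 - 250 = 150. Balances: escrow=0, savings=150
Event 2 (deposit 250 to escrow): escrow: 0 + 250 = 250. Balances: escrow=250, savings=150
Event 3 (transfer 300 escrow -> savings): escrow: 250 - 300 = -50, savings: 150 + 300 = 450. Balances: escrow=-50, savings=450
Event 4 (deposit 200 to escrow): escrow: -50 + 200 = 150. Balances: escrow=150, savings=450
Event 5 (transfer 250 savings -> escrow): savings: 450 - 250 = 200, escrow: 150 + 250 = 400. Balances: escrow=400, savings=200
Event 6 (deposit 150 to escrow): escrow: 400 + 150 = 550. Balances: escrow=550, savings=200
Event 7 (deposit 200 to escrow): escrow: 550 + 200 = 750. Balances: escrow=750, savings=200
Event 8 (transfer 150 escrow -> savings): escrow: 750 - 150 = 600, savings: 200 + 150 = 350. Balances: escrow=600, savings=350
Event 9 (withdraw 100 from escrow): escrow: 600 - 100 = 500. Balances: escrow=500, savings=350
Event 10 (transfer 50 escrow -> savings): escrow: 500 - 50 = 450, savings: 350 + 50 = 400. Balances: escrow=450, savings=400

Final balance of escrow: 450

Answer: 450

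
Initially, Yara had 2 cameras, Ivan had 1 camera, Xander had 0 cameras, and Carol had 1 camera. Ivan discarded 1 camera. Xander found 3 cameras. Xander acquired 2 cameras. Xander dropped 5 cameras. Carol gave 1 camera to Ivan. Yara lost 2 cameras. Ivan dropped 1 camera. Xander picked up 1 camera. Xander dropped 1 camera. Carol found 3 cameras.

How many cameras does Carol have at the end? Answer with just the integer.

Tracking counts step by step:
Start: Yara=2, Ivan=1, Xander=0, Carol=1
Event 1 (Ivan -1): Ivan: 1 -> 0. State: Yara=2, Ivan=0, Xander=0, Carol=1
Event 2 (Xander +3): Xander: 0 -> 3. State: Yara=2, Ivan=0, Xander=3, Carol=1
Event 3 (Xander +2): Xander: 3 -> 5. State: Yara=2, Ivan=0, Xander=5, Carol=1
Event 4 (Xander -5): Xander: 5 -> 0. State: Yara=2, Ivan=0, Xander=0, Carol=1
Event 5 (Carol -> Ivan, 1): Carol: 1 -> 0, Ivan: 0 -> 1. State: Yara=2, Ivan=1, Xander=0, Carol=0
Event 6 (Yara -2): Yara: 2 -> 0. State: Yara=0, Ivan=1, Xander=0, Carol=0
Event 7 (Ivan -1): Ivan: 1 -> 0. State: Yara=0, Ivan=0, Xander=0, Carol=0
Event 8 (Xander +1): Xander: 0 -> 1. State: Yara=0, Ivan=0, Xander=1, Carol=0
Event 9 (Xander -1): Xander: 1 -> 0. State: Yara=0, Ivan=0, Xander=0, Carol=0
Event 10 (Carol +3): Carol: 0 -> 3. State: Yara=0, Ivan=0, Xander=0, Carol=3

Carol's final count: 3

Answer: 3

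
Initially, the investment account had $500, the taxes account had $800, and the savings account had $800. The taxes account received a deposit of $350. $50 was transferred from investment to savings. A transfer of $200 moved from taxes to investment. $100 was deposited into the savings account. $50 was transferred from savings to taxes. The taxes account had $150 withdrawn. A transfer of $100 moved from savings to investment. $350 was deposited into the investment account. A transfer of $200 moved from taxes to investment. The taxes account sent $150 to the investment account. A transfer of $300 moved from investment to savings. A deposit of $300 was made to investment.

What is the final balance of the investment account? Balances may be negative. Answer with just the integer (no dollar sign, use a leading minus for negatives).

Answer: 1450

Derivation:
Tracking account balances step by step:
Start: investment=500, taxes=800, savings=800
Event 1 (deposit 350 to taxes): taxes: 800 + 350 = 1150. Balances: investment=500, taxes=1150, savings=800
Event 2 (transfer 50 investment -> savings): investment: 500 - 50 = 450, savings: 800 + 50 = 850. Balances: investment=450, taxes=1150, savings=850
Event 3 (transfer 200 taxes -> investment): taxes: 1150 - 200 = 950, investment: 450 + 200 = 650. Balances: investment=650, taxes=950, savings=850
Event 4 (deposit 100 to savings): savings: 850 + 100 = 950. Balances: investment=650, taxes=950, savings=950
Event 5 (transfer 50 savings -> taxes): savings: 950 - 50 = 900, taxes: 950 + 50 = 1000. Balances: investment=650, taxes=1000, savings=900
Event 6 (withdraw 150 from taxes): taxes: 1000 - 150 = 850. Balances: investment=650, taxes=850, savings=900
Event 7 (transfer 100 savings -> investment): savings: 900 - 100 = 800, investment: 650 + 100 = 750. Balances: investment=750, taxes=850, savings=800
Event 8 (deposit 350 to investment): investment: 750 + 350 = 1100. Balances: investment=1100, taxes=850, savings=800
Event 9 (transfer 200 taxes -> investment): taxes: 850 - 200 = 650, investment: 1100 + 200 = 1300. Balances: investment=1300, taxes=650, savings=800
Event 10 (transfer 150 taxes -> investment): taxes: 650 - 150 = 500, investment: 1300 + 150 = 1450. Balances: investment=1450, taxes=500, savings=800
Event 11 (transfer 300 investment -> savings): investment: 1450 - 300 = 1150, savings: 800 + 300 = 1100. Balances: investment=1150, taxes=500, savings=1100
Event 12 (deposit 300 to investment): investment: 1150 + 300 = 1450. Balances: investment=1450, taxes=500, savings=1100

Final balance of investment: 1450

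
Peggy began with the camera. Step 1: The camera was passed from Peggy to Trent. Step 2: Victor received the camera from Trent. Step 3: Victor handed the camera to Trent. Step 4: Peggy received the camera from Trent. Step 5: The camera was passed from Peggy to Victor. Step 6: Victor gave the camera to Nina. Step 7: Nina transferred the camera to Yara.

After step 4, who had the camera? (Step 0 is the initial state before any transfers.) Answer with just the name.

Answer: Peggy

Derivation:
Tracking the camera holder through step 4:
After step 0 (start): Peggy
After step 1: Trent
After step 2: Victor
After step 3: Trent
After step 4: Peggy

At step 4, the holder is Peggy.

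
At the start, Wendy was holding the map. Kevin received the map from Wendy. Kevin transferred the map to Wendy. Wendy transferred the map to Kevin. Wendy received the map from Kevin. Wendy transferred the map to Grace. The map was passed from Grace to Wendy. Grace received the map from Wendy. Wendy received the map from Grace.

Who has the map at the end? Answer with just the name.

Tracking the map through each event:
Start: Wendy has the map.
After event 1: Kevin has the map.
After event 2: Wendy has the map.
After event 3: Kevin has the map.
After event 4: Wendy has the map.
After event 5: Grace has the map.
After event 6: Wendy has the map.
After event 7: Grace has the map.
After event 8: Wendy has the map.

Answer: Wendy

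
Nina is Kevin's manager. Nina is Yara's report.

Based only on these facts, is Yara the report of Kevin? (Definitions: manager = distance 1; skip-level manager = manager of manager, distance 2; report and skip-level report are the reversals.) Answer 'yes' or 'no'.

Answer: no

Derivation:
Reconstructing the manager chain from the given facts:
  Yara -> Nina -> Kevin
(each arrow means 'manager of the next')
Positions in the chain (0 = top):
  position of Yara: 0
  position of Nina: 1
  position of Kevin: 2

Yara is at position 0, Kevin is at position 2; signed distance (j - i) = 2.
'report' requires j - i = -1. Actual distance is 2, so the relation does NOT hold.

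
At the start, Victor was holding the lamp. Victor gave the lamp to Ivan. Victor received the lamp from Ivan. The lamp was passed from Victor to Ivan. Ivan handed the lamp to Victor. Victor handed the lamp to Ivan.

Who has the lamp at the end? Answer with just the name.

Answer: Ivan

Derivation:
Tracking the lamp through each event:
Start: Victor has the lamp.
After event 1: Ivan has the lamp.
After event 2: Victor has the lamp.
After event 3: Ivan has the lamp.
After event 4: Victor has the lamp.
After event 5: Ivan has the lamp.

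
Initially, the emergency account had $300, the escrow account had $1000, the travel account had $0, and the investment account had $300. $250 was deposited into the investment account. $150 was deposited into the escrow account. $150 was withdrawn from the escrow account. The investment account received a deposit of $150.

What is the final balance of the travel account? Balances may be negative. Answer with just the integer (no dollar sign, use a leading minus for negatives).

Tracking account balances step by step:
Start: emergency=300, escrow=1000, travel=0, investment=300
Event 1 (deposit 250 to investment): investment: 300 + 250 = 550. Balances: emergency=300, escrow=1000, travel=0, investment=550
Event 2 (deposit 150 to escrow): escrow: 1000 + 150 = 1150. Balances: emergency=300, escrow=1150, travel=0, investment=550
Event 3 (withdraw 150 from escrow): escrow: 1150 - 150 = 1000. Balances: emergency=300, escrow=1000, travel=0, investment=550
Event 4 (deposit 150 to investment): investment: 550 + 150 = 700. Balances: emergency=300, escrow=1000, travel=0, investment=700

Final balance of travel: 0

Answer: 0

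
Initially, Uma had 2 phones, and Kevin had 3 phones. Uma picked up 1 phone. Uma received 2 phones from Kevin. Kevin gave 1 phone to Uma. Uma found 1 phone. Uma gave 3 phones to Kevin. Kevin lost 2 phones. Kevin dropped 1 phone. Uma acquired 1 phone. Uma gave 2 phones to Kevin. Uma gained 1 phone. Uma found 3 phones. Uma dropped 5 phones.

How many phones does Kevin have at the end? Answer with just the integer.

Tracking counts step by step:
Start: Uma=2, Kevin=3
Event 1 (Uma +1): Uma: 2 -> 3. State: Uma=3, Kevin=3
Event 2 (Kevin -> Uma, 2): Kevin: 3 -> 1, Uma: 3 -> 5. State: Uma=5, Kevin=1
Event 3 (Kevin -> Uma, 1): Kevin: 1 -> 0, Uma: 5 -> 6. State: Uma=6, Kevin=0
Event 4 (Uma +1): Uma: 6 -> 7. State: Uma=7, Kevin=0
Event 5 (Uma -> Kevin, 3): Uma: 7 -> 4, Kevin: 0 -> 3. State: Uma=4, Kevin=3
Event 6 (Kevin -2): Kevin: 3 -> 1. State: Uma=4, Kevin=1
Event 7 (Kevin -1): Kevin: 1 -> 0. State: Uma=4, Kevin=0
Event 8 (Uma +1): Uma: 4 -> 5. State: Uma=5, Kevin=0
Event 9 (Uma -> Kevin, 2): Uma: 5 -> 3, Kevin: 0 -> 2. State: Uma=3, Kevin=2
Event 10 (Uma +1): Uma: 3 -> 4. State: Uma=4, Kevin=2
Event 11 (Uma +3): Uma: 4 -> 7. State: Uma=7, Kevin=2
Event 12 (Uma -5): Uma: 7 -> 2. State: Uma=2, Kevin=2

Kevin's final count: 2

Answer: 2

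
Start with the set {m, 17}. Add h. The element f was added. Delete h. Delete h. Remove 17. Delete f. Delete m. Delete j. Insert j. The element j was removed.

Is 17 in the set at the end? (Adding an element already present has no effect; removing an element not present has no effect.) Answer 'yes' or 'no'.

Answer: no

Derivation:
Tracking the set through each operation:
Start: {17, m}
Event 1 (add h): added. Set: {17, h, m}
Event 2 (add f): added. Set: {17, f, h, m}
Event 3 (remove h): removed. Set: {17, f, m}
Event 4 (remove h): not present, no change. Set: {17, f, m}
Event 5 (remove 17): removed. Set: {f, m}
Event 6 (remove f): removed. Set: {m}
Event 7 (remove m): removed. Set: {}
Event 8 (remove j): not present, no change. Set: {}
Event 9 (add j): added. Set: {j}
Event 10 (remove j): removed. Set: {}

Final set: {} (size 0)
17 is NOT in the final set.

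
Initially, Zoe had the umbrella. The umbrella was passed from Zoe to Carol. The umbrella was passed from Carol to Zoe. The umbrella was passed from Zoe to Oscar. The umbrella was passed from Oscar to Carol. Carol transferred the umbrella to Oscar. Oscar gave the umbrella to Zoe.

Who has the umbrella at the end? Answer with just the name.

Tracking the umbrella through each event:
Start: Zoe has the umbrella.
After event 1: Carol has the umbrella.
After event 2: Zoe has the umbrella.
After event 3: Oscar has the umbrella.
After event 4: Carol has the umbrella.
After event 5: Oscar has the umbrella.
After event 6: Zoe has the umbrella.

Answer: Zoe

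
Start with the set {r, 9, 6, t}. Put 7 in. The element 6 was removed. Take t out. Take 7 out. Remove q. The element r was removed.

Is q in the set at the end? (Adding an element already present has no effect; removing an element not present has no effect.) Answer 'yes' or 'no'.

Answer: no

Derivation:
Tracking the set through each operation:
Start: {6, 9, r, t}
Event 1 (add 7): added. Set: {6, 7, 9, r, t}
Event 2 (remove 6): removed. Set: {7, 9, r, t}
Event 3 (remove t): removed. Set: {7, 9, r}
Event 4 (remove 7): removed. Set: {9, r}
Event 5 (remove q): not present, no change. Set: {9, r}
Event 6 (remove r): removed. Set: {9}

Final set: {9} (size 1)
q is NOT in the final set.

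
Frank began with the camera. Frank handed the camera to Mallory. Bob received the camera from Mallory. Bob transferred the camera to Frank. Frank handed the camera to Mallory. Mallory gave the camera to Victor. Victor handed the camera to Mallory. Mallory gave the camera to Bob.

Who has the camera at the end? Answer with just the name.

Answer: Bob

Derivation:
Tracking the camera through each event:
Start: Frank has the camera.
After event 1: Mallory has the camera.
After event 2: Bob has the camera.
After event 3: Frank has the camera.
After event 4: Mallory has the camera.
After event 5: Victor has the camera.
After event 6: Mallory has the camera.
After event 7: Bob has the camera.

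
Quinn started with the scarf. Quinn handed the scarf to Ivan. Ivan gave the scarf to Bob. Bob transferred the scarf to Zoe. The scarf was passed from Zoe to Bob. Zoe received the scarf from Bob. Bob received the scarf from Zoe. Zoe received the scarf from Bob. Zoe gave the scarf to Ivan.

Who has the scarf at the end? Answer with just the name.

Tracking the scarf through each event:
Start: Quinn has the scarf.
After event 1: Ivan has the scarf.
After event 2: Bob has the scarf.
After event 3: Zoe has the scarf.
After event 4: Bob has the scarf.
After event 5: Zoe has the scarf.
After event 6: Bob has the scarf.
After event 7: Zoe has the scarf.
After event 8: Ivan has the scarf.

Answer: Ivan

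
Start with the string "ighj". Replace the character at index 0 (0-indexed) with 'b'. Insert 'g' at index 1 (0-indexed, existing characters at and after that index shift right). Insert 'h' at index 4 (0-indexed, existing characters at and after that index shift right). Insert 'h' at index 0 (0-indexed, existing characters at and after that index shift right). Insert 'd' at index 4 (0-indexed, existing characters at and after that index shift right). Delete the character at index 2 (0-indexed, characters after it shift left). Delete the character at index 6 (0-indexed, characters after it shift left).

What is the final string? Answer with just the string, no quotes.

Answer: hbgdhh

Derivation:
Applying each edit step by step:
Start: "ighj"
Op 1 (replace idx 0: 'i' -> 'b'): "ighj" -> "bghj"
Op 2 (insert 'g' at idx 1): "bghj" -> "bgghj"
Op 3 (insert 'h' at idx 4): "bgghj" -> "bgghhj"
Op 4 (insert 'h' at idx 0): "bgghhj" -> "hbgghhj"
Op 5 (insert 'd' at idx 4): "hbgghhj" -> "hbggdhhj"
Op 6 (delete idx 2 = 'g'): "hbggdhhj" -> "hbgdhhj"
Op 7 (delete idx 6 = 'j'): "hbgdhhj" -> "hbgdhh"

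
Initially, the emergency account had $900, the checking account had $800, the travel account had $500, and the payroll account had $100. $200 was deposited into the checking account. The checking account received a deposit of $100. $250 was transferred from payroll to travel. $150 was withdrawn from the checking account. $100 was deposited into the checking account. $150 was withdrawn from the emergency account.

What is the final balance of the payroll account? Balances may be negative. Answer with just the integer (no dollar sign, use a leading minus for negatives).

Tracking account balances step by step:
Start: emergency=900, checking=800, travel=500, payroll=100
Event 1 (deposit 200 to checking): checking: 800 + 200 = 1000. Balances: emergency=900, checking=1000, travel=500, payroll=100
Event 2 (deposit 100 to checking): checking: 1000 + 100 = 1100. Balances: emergency=900, checking=1100, travel=500, payroll=100
Event 3 (transfer 250 payroll -> travel): payroll: 100 - 250 = -150, travel: 500 + 250 = 750. Balances: emergency=900, checking=1100, travel=750, payroll=-150
Event 4 (withdraw 150 from checking): checking: 1100 - 150 = 950. Balances: emergency=900, checking=950, travel=750, payroll=-150
Event 5 (deposit 100 to checking): checking: 950 + 100 = 1050. Balances: emergency=900, checking=1050, travel=750, payroll=-150
Event 6 (withdraw 150 from emergency): emergency: 900 - 150 = 750. Balances: emergency=750, checking=1050, travel=750, payroll=-150

Final balance of payroll: -150

Answer: -150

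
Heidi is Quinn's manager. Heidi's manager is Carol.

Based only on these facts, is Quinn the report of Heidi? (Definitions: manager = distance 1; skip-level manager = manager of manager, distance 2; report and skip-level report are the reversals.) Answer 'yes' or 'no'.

Reconstructing the manager chain from the given facts:
  Carol -> Heidi -> Quinn
(each arrow means 'manager of the next')
Positions in the chain (0 = top):
  position of Carol: 0
  position of Heidi: 1
  position of Quinn: 2

Quinn is at position 2, Heidi is at position 1; signed distance (j - i) = -1.
'report' requires j - i = -1. Actual distance is -1, so the relation HOLDS.

Answer: yes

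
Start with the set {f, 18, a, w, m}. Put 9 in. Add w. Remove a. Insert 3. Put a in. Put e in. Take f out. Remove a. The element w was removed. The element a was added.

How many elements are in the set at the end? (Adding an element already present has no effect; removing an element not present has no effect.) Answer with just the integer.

Answer: 6

Derivation:
Tracking the set through each operation:
Start: {18, a, f, m, w}
Event 1 (add 9): added. Set: {18, 9, a, f, m, w}
Event 2 (add w): already present, no change. Set: {18, 9, a, f, m, w}
Event 3 (remove a): removed. Set: {18, 9, f, m, w}
Event 4 (add 3): added. Set: {18, 3, 9, f, m, w}
Event 5 (add a): added. Set: {18, 3, 9, a, f, m, w}
Event 6 (add e): added. Set: {18, 3, 9, a, e, f, m, w}
Event 7 (remove f): removed. Set: {18, 3, 9, a, e, m, w}
Event 8 (remove a): removed. Set: {18, 3, 9, e, m, w}
Event 9 (remove w): removed. Set: {18, 3, 9, e, m}
Event 10 (add a): added. Set: {18, 3, 9, a, e, m}

Final set: {18, 3, 9, a, e, m} (size 6)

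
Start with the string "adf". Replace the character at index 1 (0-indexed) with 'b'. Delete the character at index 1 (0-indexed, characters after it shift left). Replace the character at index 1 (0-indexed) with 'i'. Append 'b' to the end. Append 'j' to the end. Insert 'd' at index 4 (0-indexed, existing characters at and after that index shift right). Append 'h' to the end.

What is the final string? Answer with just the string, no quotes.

Applying each edit step by step:
Start: "adf"
Op 1 (replace idx 1: 'd' -> 'b'): "adf" -> "abf"
Op 2 (delete idx 1 = 'b'): "abf" -> "af"
Op 3 (replace idx 1: 'f' -> 'i'): "af" -> "ai"
Op 4 (append 'b'): "ai" -> "aib"
Op 5 (append 'j'): "aib" -> "aibj"
Op 6 (insert 'd' at idx 4): "aibj" -> "aibjd"
Op 7 (append 'h'): "aibjd" -> "aibjdh"

Answer: aibjdh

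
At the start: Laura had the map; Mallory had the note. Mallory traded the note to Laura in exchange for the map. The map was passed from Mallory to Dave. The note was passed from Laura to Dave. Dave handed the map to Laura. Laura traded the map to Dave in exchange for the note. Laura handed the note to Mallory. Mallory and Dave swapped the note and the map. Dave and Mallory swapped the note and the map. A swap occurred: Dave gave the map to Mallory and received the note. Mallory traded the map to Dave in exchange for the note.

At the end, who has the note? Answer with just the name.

Answer: Mallory

Derivation:
Tracking all object holders:
Start: map:Laura, note:Mallory
Event 1 (swap note<->map: now note:Laura, map:Mallory). State: map:Mallory, note:Laura
Event 2 (give map: Mallory -> Dave). State: map:Dave, note:Laura
Event 3 (give note: Laura -> Dave). State: map:Dave, note:Dave
Event 4 (give map: Dave -> Laura). State: map:Laura, note:Dave
Event 5 (swap map<->note: now map:Dave, note:Laura). State: map:Dave, note:Laura
Event 6 (give note: Laura -> Mallory). State: map:Dave, note:Mallory
Event 7 (swap note<->map: now note:Dave, map:Mallory). State: map:Mallory, note:Dave
Event 8 (swap note<->map: now note:Mallory, map:Dave). State: map:Dave, note:Mallory
Event 9 (swap map<->note: now map:Mallory, note:Dave). State: map:Mallory, note:Dave
Event 10 (swap map<->note: now map:Dave, note:Mallory). State: map:Dave, note:Mallory

Final state: map:Dave, note:Mallory
The note is held by Mallory.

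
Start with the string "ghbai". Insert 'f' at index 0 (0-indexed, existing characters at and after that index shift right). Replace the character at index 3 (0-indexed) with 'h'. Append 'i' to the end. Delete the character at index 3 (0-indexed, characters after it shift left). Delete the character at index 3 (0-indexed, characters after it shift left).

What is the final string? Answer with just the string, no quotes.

Answer: fghii

Derivation:
Applying each edit step by step:
Start: "ghbai"
Op 1 (insert 'f' at idx 0): "ghbai" -> "fghbai"
Op 2 (replace idx 3: 'b' -> 'h'): "fghbai" -> "fghhai"
Op 3 (append 'i'): "fghhai" -> "fghhaii"
Op 4 (delete idx 3 = 'h'): "fghhaii" -> "fghaii"
Op 5 (delete idx 3 = 'a'): "fghaii" -> "fghii"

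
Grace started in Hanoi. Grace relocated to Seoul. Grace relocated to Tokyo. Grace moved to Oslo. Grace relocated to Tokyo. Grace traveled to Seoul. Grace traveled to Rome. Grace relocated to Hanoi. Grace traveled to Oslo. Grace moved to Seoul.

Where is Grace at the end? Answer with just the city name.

Answer: Seoul

Derivation:
Tracking Grace's location:
Start: Grace is in Hanoi.
After move 1: Hanoi -> Seoul. Grace is in Seoul.
After move 2: Seoul -> Tokyo. Grace is in Tokyo.
After move 3: Tokyo -> Oslo. Grace is in Oslo.
After move 4: Oslo -> Tokyo. Grace is in Tokyo.
After move 5: Tokyo -> Seoul. Grace is in Seoul.
After move 6: Seoul -> Rome. Grace is in Rome.
After move 7: Rome -> Hanoi. Grace is in Hanoi.
After move 8: Hanoi -> Oslo. Grace is in Oslo.
After move 9: Oslo -> Seoul. Grace is in Seoul.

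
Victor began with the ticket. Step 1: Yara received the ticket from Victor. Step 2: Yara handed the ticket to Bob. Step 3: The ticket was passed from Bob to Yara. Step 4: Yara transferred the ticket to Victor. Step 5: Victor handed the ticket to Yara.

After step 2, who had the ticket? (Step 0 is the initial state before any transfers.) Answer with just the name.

Tracking the ticket holder through step 2:
After step 0 (start): Victor
After step 1: Yara
After step 2: Bob

At step 2, the holder is Bob.

Answer: Bob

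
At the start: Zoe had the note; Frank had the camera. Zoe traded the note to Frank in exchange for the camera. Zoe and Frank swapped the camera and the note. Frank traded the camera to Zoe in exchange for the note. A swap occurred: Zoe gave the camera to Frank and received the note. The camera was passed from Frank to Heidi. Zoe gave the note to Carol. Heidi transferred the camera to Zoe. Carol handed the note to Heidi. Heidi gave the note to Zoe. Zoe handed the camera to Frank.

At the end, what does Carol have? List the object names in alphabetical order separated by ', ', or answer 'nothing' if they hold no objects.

Answer: nothing

Derivation:
Tracking all object holders:
Start: note:Zoe, camera:Frank
Event 1 (swap note<->camera: now note:Frank, camera:Zoe). State: note:Frank, camera:Zoe
Event 2 (swap camera<->note: now camera:Frank, note:Zoe). State: note:Zoe, camera:Frank
Event 3 (swap camera<->note: now camera:Zoe, note:Frank). State: note:Frank, camera:Zoe
Event 4 (swap camera<->note: now camera:Frank, note:Zoe). State: note:Zoe, camera:Frank
Event 5 (give camera: Frank -> Heidi). State: note:Zoe, camera:Heidi
Event 6 (give note: Zoe -> Carol). State: note:Carol, camera:Heidi
Event 7 (give camera: Heidi -> Zoe). State: note:Carol, camera:Zoe
Event 8 (give note: Carol -> Heidi). State: note:Heidi, camera:Zoe
Event 9 (give note: Heidi -> Zoe). State: note:Zoe, camera:Zoe
Event 10 (give camera: Zoe -> Frank). State: note:Zoe, camera:Frank

Final state: note:Zoe, camera:Frank
Carol holds: (nothing).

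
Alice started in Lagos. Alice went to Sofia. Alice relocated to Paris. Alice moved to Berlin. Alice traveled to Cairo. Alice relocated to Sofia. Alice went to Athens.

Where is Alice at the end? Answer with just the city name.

Answer: Athens

Derivation:
Tracking Alice's location:
Start: Alice is in Lagos.
After move 1: Lagos -> Sofia. Alice is in Sofia.
After move 2: Sofia -> Paris. Alice is in Paris.
After move 3: Paris -> Berlin. Alice is in Berlin.
After move 4: Berlin -> Cairo. Alice is in Cairo.
After move 5: Cairo -> Sofia. Alice is in Sofia.
After move 6: Sofia -> Athens. Alice is in Athens.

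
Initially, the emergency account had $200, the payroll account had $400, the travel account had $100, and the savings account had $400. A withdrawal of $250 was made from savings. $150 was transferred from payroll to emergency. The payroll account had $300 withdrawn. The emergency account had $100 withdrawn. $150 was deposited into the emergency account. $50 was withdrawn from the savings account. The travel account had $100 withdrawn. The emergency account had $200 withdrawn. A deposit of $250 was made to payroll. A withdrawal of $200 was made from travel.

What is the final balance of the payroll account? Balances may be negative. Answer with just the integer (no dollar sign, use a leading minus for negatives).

Answer: 200

Derivation:
Tracking account balances step by step:
Start: emergency=200, payroll=400, travel=100, savings=400
Event 1 (withdraw 250 from savings): savings: 400 - 250 = 150. Balances: emergency=200, payroll=400, travel=100, savings=150
Event 2 (transfer 150 payroll -> emergency): payroll: 400 - 150 = 250, emergency: 200 + 150 = 350. Balances: emergency=350, payroll=250, travel=100, savings=150
Event 3 (withdraw 300 from payroll): payroll: 250 - 300 = -50. Balances: emergency=350, payroll=-50, travel=100, savings=150
Event 4 (withdraw 100 from emergency): emergency: 350 - 100 = 250. Balances: emergency=250, payroll=-50, travel=100, savings=150
Event 5 (deposit 150 to emergency): emergency: 250 + 150 = 400. Balances: emergency=400, payroll=-50, travel=100, savings=150
Event 6 (withdraw 50 from savings): savings: 150 - 50 = 100. Balances: emergency=400, payroll=-50, travel=100, savings=100
Event 7 (withdraw 100 from travel): travel: 100 - 100 = 0. Balances: emergency=400, payroll=-50, travel=0, savings=100
Event 8 (withdraw 200 from emergency): emergency: 400 - 200 = 200. Balances: emergency=200, payroll=-50, travel=0, savings=100
Event 9 (deposit 250 to payroll): payroll: -50 + 250 = 200. Balances: emergency=200, payroll=200, travel=0, savings=100
Event 10 (withdraw 200 from travel): travel: 0 - 200 = -200. Balances: emergency=200, payroll=200, travel=-200, savings=100

Final balance of payroll: 200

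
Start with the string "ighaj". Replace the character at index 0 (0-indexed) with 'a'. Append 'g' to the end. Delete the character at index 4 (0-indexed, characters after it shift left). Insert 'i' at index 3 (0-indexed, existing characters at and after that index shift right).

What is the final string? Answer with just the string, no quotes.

Applying each edit step by step:
Start: "ighaj"
Op 1 (replace idx 0: 'i' -> 'a'): "ighaj" -> "aghaj"
Op 2 (append 'g'): "aghaj" -> "aghajg"
Op 3 (delete idx 4 = 'j'): "aghajg" -> "aghag"
Op 4 (insert 'i' at idx 3): "aghag" -> "aghiag"

Answer: aghiag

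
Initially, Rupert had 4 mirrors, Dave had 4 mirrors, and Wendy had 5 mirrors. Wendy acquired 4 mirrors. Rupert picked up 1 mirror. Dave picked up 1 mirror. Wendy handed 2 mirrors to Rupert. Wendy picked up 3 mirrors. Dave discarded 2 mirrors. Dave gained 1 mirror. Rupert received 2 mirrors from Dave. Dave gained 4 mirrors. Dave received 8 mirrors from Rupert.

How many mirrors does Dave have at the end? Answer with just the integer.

Answer: 14

Derivation:
Tracking counts step by step:
Start: Rupert=4, Dave=4, Wendy=5
Event 1 (Wendy +4): Wendy: 5 -> 9. State: Rupert=4, Dave=4, Wendy=9
Event 2 (Rupert +1): Rupert: 4 -> 5. State: Rupert=5, Dave=4, Wendy=9
Event 3 (Dave +1): Dave: 4 -> 5. State: Rupert=5, Dave=5, Wendy=9
Event 4 (Wendy -> Rupert, 2): Wendy: 9 -> 7, Rupert: 5 -> 7. State: Rupert=7, Dave=5, Wendy=7
Event 5 (Wendy +3): Wendy: 7 -> 10. State: Rupert=7, Dave=5, Wendy=10
Event 6 (Dave -2): Dave: 5 -> 3. State: Rupert=7, Dave=3, Wendy=10
Event 7 (Dave +1): Dave: 3 -> 4. State: Rupert=7, Dave=4, Wendy=10
Event 8 (Dave -> Rupert, 2): Dave: 4 -> 2, Rupert: 7 -> 9. State: Rupert=9, Dave=2, Wendy=10
Event 9 (Dave +4): Dave: 2 -> 6. State: Rupert=9, Dave=6, Wendy=10
Event 10 (Rupert -> Dave, 8): Rupert: 9 -> 1, Dave: 6 -> 14. State: Rupert=1, Dave=14, Wendy=10

Dave's final count: 14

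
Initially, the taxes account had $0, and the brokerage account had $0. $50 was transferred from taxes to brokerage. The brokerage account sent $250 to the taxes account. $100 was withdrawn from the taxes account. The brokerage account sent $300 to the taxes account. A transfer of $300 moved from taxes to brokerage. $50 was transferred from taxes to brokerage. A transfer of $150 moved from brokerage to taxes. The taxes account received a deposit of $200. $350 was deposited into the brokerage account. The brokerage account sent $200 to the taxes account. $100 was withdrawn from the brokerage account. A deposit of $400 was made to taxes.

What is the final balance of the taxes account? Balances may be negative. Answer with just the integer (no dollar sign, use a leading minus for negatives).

Tracking account balances step by step:
Start: taxes=0, brokerage=0
Event 1 (transfer 50 taxes -> brokerage): taxes: 0 - 50 = -50, brokerage: 0 + 50 = 50. Balances: taxes=-50, brokerage=50
Event 2 (transfer 250 brokerage -> taxes): brokerage: 50 - 250 = -200, taxes: -50 + 250 = 200. Balances: taxes=200, brokerage=-200
Event 3 (withdraw 100 from taxes): taxes: 200 - 100 = 100. Balances: taxes=100, brokerage=-200
Event 4 (transfer 300 brokerage -> taxes): brokerage: -200 - 300 = -500, taxes: 100 + 300 = 400. Balances: taxes=400, brokerage=-500
Event 5 (transfer 300 taxes -> brokerage): taxes: 400 - 300 = 100, brokerage: -500 + 300 = -200. Balances: taxes=100, brokerage=-200
Event 6 (transfer 50 taxes -> brokerage): taxes: 100 - 50 = 50, brokerage: -200 + 50 = -150. Balances: taxes=50, brokerage=-150
Event 7 (transfer 150 brokerage -> taxes): brokerage: -150 - 150 = -300, taxes: 50 + 150 = 200. Balances: taxes=200, brokerage=-300
Event 8 (deposit 200 to taxes): taxes: 200 + 200 = 400. Balances: taxes=400, brokerage=-300
Event 9 (deposit 350 to brokerage): brokerage: -300 + 350 = 50. Balances: taxes=400, brokerage=50
Event 10 (transfer 200 brokerage -> taxes): brokerage: 50 - 200 = -150, taxes: 400 + 200 = 600. Balances: taxes=600, brokerage=-150
Event 11 (withdraw 100 from brokerage): brokerage: -150 - 100 = -250. Balances: taxes=600, brokerage=-250
Event 12 (deposit 400 to taxes): taxes: 600 + 400 = 1000. Balances: taxes=1000, brokerage=-250

Final balance of taxes: 1000

Answer: 1000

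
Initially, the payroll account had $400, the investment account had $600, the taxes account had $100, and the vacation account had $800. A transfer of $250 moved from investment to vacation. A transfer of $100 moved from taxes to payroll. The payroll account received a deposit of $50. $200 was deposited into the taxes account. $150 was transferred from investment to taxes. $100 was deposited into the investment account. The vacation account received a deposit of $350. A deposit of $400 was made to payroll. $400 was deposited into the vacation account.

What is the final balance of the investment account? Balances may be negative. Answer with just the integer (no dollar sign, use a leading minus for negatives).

Answer: 300

Derivation:
Tracking account balances step by step:
Start: payroll=400, investment=600, taxes=100, vacation=800
Event 1 (transfer 250 investment -> vacation): investment: 600 - 250 = 350, vacation: 800 + 250 = 1050. Balances: payroll=400, investment=350, taxes=100, vacation=1050
Event 2 (transfer 100 taxes -> payroll): taxes: 100 - 100 = 0, payroll: 400 + 100 = 500. Balances: payroll=500, investment=350, taxes=0, vacation=1050
Event 3 (deposit 50 to payroll): payroll: 500 + 50 = 550. Balances: payroll=550, investment=350, taxes=0, vacation=1050
Event 4 (deposit 200 to taxes): taxes: 0 + 200 = 200. Balances: payroll=550, investment=350, taxes=200, vacation=1050
Event 5 (transfer 150 investment -> taxes): investment: 350 - 150 = 200, taxes: 200 + 150 = 350. Balances: payroll=550, investment=200, taxes=350, vacation=1050
Event 6 (deposit 100 to investment): investment: 200 + 100 = 300. Balances: payroll=550, investment=300, taxes=350, vacation=1050
Event 7 (deposit 350 to vacation): vacation: 1050 + 350 = 1400. Balances: payroll=550, investment=300, taxes=350, vacation=1400
Event 8 (deposit 400 to payroll): payroll: 550 + 400 = 950. Balances: payroll=950, investment=300, taxes=350, vacation=1400
Event 9 (deposit 400 to vacation): vacation: 1400 + 400 = 1800. Balances: payroll=950, investment=300, taxes=350, vacation=1800

Final balance of investment: 300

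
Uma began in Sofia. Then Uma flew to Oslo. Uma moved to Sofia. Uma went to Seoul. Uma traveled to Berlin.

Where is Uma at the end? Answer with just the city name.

Tracking Uma's location:
Start: Uma is in Sofia.
After move 1: Sofia -> Oslo. Uma is in Oslo.
After move 2: Oslo -> Sofia. Uma is in Sofia.
After move 3: Sofia -> Seoul. Uma is in Seoul.
After move 4: Seoul -> Berlin. Uma is in Berlin.

Answer: Berlin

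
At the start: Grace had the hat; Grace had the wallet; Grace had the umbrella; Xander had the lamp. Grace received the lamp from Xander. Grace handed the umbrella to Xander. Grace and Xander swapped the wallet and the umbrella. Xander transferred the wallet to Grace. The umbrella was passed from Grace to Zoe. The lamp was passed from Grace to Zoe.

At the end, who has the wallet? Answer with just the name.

Answer: Grace

Derivation:
Tracking all object holders:
Start: hat:Grace, wallet:Grace, umbrella:Grace, lamp:Xander
Event 1 (give lamp: Xander -> Grace). State: hat:Grace, wallet:Grace, umbrella:Grace, lamp:Grace
Event 2 (give umbrella: Grace -> Xander). State: hat:Grace, wallet:Grace, umbrella:Xander, lamp:Grace
Event 3 (swap wallet<->umbrella: now wallet:Xander, umbrella:Grace). State: hat:Grace, wallet:Xander, umbrella:Grace, lamp:Grace
Event 4 (give wallet: Xander -> Grace). State: hat:Grace, wallet:Grace, umbrella:Grace, lamp:Grace
Event 5 (give umbrella: Grace -> Zoe). State: hat:Grace, wallet:Grace, umbrella:Zoe, lamp:Grace
Event 6 (give lamp: Grace -> Zoe). State: hat:Grace, wallet:Grace, umbrella:Zoe, lamp:Zoe

Final state: hat:Grace, wallet:Grace, umbrella:Zoe, lamp:Zoe
The wallet is held by Grace.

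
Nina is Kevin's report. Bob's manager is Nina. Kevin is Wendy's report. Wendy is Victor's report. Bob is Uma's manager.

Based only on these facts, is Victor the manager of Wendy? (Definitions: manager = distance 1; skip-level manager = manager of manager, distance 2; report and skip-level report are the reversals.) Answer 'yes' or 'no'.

Reconstructing the manager chain from the given facts:
  Victor -> Wendy -> Kevin -> Nina -> Bob -> Uma
(each arrow means 'manager of the next')
Positions in the chain (0 = top):
  position of Victor: 0
  position of Wendy: 1
  position of Kevin: 2
  position of Nina: 3
  position of Bob: 4
  position of Uma: 5

Victor is at position 0, Wendy is at position 1; signed distance (j - i) = 1.
'manager' requires j - i = 1. Actual distance is 1, so the relation HOLDS.

Answer: yes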